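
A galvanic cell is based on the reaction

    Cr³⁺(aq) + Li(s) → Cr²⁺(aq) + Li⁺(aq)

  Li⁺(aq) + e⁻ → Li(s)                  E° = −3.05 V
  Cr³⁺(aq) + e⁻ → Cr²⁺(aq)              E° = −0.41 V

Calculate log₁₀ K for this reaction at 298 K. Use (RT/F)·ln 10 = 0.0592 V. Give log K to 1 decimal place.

log K = 44.6

The Cr³⁺/Cr²⁺ couple is reduced (cathode); E°cell = −0.41 − (−3.05) = +2.64 V with n = 1.
At equilibrium E = 0, so log K = nE°cell / 0.0592 = (1)(+2.64) / 0.0592 = 44.6.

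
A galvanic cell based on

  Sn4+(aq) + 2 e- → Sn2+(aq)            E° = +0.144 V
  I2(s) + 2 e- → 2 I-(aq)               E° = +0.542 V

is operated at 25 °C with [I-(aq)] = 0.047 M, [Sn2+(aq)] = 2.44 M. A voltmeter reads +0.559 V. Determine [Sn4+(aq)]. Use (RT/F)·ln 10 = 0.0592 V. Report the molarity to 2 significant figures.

With I₂/I⁻ at the cathode and Sn⁴⁺/Sn²⁺ at the anode, E°cell = +0.542 − (+0.144) = +0.398 V (n = 2).
Rearranging E = E° − (0.0592/n)·log Q gives log Q = 2(+0.398 − (+0.559))/0.0592 = −5.439.
Balancing electrons gives I2(s) + Sn2+(aq) → 2 I-(aq) + Sn4+(aq); thus Q = ([I-(aq)]^2·[Sn4+(aq)]) / [Sn2+(aq)].
Solving for the unknown gives log [Sn4+(aq)] = −2.396, so [Sn4+(aq)] ≈ 0.0040 M.

0.0040 M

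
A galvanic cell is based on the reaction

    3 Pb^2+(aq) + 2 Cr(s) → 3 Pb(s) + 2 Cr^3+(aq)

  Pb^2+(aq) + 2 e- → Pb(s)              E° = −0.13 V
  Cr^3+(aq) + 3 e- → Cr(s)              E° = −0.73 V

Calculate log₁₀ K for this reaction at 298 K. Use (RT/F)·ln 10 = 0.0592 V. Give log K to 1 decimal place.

log K = 60.8

The Pb²⁺/Pb couple is reduced (cathode); E°cell = −0.13 − (−0.73) = +0.60 V with n = 6.
At equilibrium E = 0, so log K = nE°cell / 0.0592 = (6)(+0.60) / 0.0592 = 60.8.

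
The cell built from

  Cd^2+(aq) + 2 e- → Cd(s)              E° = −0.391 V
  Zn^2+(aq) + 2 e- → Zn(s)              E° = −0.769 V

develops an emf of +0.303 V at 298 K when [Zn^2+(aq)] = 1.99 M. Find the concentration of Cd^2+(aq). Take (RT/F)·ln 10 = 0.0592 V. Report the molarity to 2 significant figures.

With Cd²⁺/Cd at the cathode and Zn²⁺/Zn at the anode, E°cell = −0.391 − (−0.769) = +0.378 V (n = 2).
Rearranging E = E° − (0.0592/n)·log Q gives log Q = 2(+0.378 − (+0.303))/0.0592 = 2.534.
Balancing electrons gives Cd^2+(aq) + Zn(s) → Cd(s) + Zn^2+(aq); thus Q = [Zn^2+(aq)] / [Cd^2+(aq)].
Substituting the known concentrations and solving, log [Cd^2+(aq)] = −2.235 and [Cd^2+(aq)] = 0.0058 M.

0.0058 M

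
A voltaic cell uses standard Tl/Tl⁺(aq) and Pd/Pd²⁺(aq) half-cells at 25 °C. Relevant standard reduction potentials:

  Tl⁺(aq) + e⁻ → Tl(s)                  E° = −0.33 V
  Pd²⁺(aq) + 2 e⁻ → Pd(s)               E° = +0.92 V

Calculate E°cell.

Of the two couples in this cell, the one with the more positive reduction potential is reduced at the cathode: here that is Pd²⁺/Pd (+0.92 V); Tl⁺/Tl (−0.33 V) is the anode.
E°cell = E°(cathode) − E°(anode) = +0.92 − (−0.33) = +1.25 V.

+1.25 V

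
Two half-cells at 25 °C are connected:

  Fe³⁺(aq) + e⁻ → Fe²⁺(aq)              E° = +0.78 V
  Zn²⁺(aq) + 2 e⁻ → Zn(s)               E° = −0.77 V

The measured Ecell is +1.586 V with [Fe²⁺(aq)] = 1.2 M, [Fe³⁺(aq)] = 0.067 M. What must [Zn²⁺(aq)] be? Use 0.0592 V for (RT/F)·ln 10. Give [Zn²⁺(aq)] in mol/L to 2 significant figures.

0.00019 M

The Fe³⁺/Fe²⁺ couple has the larger reduction potential, so it is the cathode: E°cell = +0.78 − (−0.77) = +1.55 V and n = 2.
Since E = E° − (0.0592/n)·log Q, log Q = n(E° − E)/0.0592 = −1.216.
For 2 Fe³⁺(aq) + Zn(s) → 2 Fe²⁺(aq) + Zn²⁺(aq), the reaction quotient is Q = ([Fe²⁺(aq)]^2·[Zn²⁺(aq)]) / [Fe³⁺(aq)]^2.
Substituting the known concentrations and solving, log [Zn²⁺(aq)] = −3.722 and [Zn²⁺(aq)] = 0.00019 M.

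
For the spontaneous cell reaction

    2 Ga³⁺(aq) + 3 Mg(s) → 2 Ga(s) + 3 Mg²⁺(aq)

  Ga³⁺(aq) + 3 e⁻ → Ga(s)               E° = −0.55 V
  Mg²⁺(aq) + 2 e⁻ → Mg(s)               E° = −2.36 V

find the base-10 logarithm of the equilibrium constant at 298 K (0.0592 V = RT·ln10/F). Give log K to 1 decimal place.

The Ga³⁺/Ga couple is reduced (cathode); E°cell = −0.55 − (−2.36) = +1.81 V with n = 6.
At equilibrium E = 0, so log K = nE°cell / 0.0592 = (6)(+1.81) / 0.0592 = 183.4.

log K = 183.4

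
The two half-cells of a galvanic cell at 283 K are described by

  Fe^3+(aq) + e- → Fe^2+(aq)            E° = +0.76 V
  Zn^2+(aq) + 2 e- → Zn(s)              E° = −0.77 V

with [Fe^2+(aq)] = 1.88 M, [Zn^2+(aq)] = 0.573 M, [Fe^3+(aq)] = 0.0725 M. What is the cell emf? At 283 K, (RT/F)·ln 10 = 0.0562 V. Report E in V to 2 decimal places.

Fe³⁺/Fe²⁺ is reduced (cathode, E° = +0.76 V) and Zn²⁺/Zn is oxidized (anode).
E°cell = E°cat − E°an = +0.76 − (−0.77) = +1.53 V; n = 2.
The balanced reaction is 2 Fe^3+(aq) + Zn(s) → 2 Fe^2+(aq) + Zn^2+(aq), so Q = ([Fe^2+(aq)]^2·[Zn^2+(aq)]) / [Fe^3+(aq)]^2 = 385 and log Q = 2.586.
E = E° − (0.0562/n)·log Q = +1.53 − (0.0562/2)(2.586) = +1.46 V.

+1.46 V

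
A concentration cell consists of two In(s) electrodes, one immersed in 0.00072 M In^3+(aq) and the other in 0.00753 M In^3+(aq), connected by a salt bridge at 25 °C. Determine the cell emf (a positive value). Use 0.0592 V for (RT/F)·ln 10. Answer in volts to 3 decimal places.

For a concentration cell E°cell = 0, since both electrodes use the same couple.
The compartment with the higher In^3+(aq) concentration (0.00753 M) acts as the cathode; ions are reduced there and produced at the dilute (0.00072 M) anode.
With n = 3, Ecell = −(0.0592/3)·log([dilute]/[conc]) = −(0.0592/3)·log(0.00072/0.00753) = +0.020 V.

0.020 V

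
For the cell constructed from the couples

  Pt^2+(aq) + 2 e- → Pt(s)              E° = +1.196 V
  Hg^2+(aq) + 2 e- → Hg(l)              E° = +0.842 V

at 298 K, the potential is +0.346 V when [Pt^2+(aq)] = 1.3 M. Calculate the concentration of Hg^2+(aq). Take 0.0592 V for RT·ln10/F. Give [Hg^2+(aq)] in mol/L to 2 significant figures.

2.4 M

With Pt²⁺/Pt at the cathode and Hg²⁺/Hg at the anode, E°cell = +1.196 − (+0.842) = +0.354 V (n = 2).
Since E = E° − (0.0592/n)·log Q, log Q = n(E° − E)/0.0592 = 0.270.
The balanced reaction is Pt^2+(aq) + Hg(l) → Pt(s) + Hg^2+(aq), so Q = [Hg^2+(aq)] / [Pt^2+(aq)].
Substituting the known concentrations and solving, log [Hg^2+(aq)] = 0.384 and [Hg^2+(aq)] = 2.4 M.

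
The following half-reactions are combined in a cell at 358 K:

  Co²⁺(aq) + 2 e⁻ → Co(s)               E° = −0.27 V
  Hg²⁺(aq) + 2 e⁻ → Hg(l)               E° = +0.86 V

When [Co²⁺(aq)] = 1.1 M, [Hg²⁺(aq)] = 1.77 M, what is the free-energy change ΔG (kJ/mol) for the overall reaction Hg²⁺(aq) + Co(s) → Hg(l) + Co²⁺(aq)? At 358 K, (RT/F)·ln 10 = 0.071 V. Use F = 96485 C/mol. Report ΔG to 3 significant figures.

−219 kJ/mol

E°cell = +0.86 − (−0.27) = +1.13 V; the balanced reaction transfers n = 2 electrons.
Here Q = [Co²⁺(aq)] / [Hg²⁺(aq)] = 0.621 (log Q = −0.207), giving E = +1.13 − (0.071/2)·(−0.207) = +1.1373 V.
Then ΔG = −nFE = −2 × 96485 × +1.1373 J/mol = −219 kJ/mol.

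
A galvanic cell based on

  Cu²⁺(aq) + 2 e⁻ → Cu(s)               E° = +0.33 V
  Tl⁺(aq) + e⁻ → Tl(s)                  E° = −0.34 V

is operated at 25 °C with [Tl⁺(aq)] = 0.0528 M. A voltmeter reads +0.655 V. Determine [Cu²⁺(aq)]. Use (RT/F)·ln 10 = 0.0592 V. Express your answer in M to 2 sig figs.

0.00087 M

With Cu²⁺/Cu at the cathode and Tl⁺/Tl at the anode, E°cell = +0.33 − (−0.34) = +0.67 V (n = 2).
Rearranging E = E° − (0.0592/n)·log Q gives log Q = 2(+0.67 − (+0.655))/0.0592 = 0.507.
The balanced reaction is Cu²⁺(aq) + 2 Tl(s) → Cu(s) + 2 Tl⁺(aq), so Q = [Tl⁺(aq)]^2 / [Cu²⁺(aq)].
Substituting the known concentrations and solving, log [Cu²⁺(aq)] = −3.062 and [Cu²⁺(aq)] = 0.00087 M.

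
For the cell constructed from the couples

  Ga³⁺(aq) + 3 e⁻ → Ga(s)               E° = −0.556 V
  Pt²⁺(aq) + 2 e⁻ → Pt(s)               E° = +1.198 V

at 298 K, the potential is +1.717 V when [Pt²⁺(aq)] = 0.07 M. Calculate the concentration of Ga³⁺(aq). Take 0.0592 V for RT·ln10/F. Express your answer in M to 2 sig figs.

1.4 M

Pt²⁺/Pt is the cathode (higher E°); E°cell = +1.198 − (−0.556) = +1.754 V with n = 6.
From the Nernst equation, log Q = n(E° − E)/0.0592 = 6·(+1.754 − (+1.717))/0.0592 = 3.750.
Balancing electrons gives 3 Pt²⁺(aq) + 2 Ga(s) → 3 Pt(s) + 2 Ga³⁺(aq); thus Q = [Ga³⁺(aq)]^2 / [Pt²⁺(aq)]^3.
Solving for the unknown gives log [Ga³⁺(aq)] = 0.143, so [Ga³⁺(aq)] ≈ 1.4 M.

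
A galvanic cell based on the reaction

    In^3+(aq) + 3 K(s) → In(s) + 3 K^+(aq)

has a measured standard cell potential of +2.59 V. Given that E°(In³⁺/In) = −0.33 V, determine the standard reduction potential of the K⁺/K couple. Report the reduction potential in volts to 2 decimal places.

In the reaction as written the In³⁺/In couple is reduced (cathode) and K⁺/K is oxidized (anode), so E°cell = E°(In³⁺/In) − E°(K⁺/K).
E°(K⁺/K) = E°(cathode) − E°cell = −0.33 − (+2.59) = −2.92 V.

−2.92 V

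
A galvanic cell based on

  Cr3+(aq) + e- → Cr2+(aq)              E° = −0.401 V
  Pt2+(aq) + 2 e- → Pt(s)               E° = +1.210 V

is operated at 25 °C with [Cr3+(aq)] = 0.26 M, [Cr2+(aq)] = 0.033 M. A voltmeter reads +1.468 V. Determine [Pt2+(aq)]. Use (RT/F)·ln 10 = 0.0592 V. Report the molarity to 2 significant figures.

The Pt²⁺/Pt couple has the larger reduction potential, so it is the cathode: E°cell = +1.210 − (−0.401) = +1.611 V and n = 2.
Rearranging E = E° − (0.0592/n)·log Q gives log Q = 2(+1.611 − (+1.468))/0.0592 = 4.831.
The balanced reaction is Pt2+(aq) + 2 Cr2+(aq) → Pt(s) + 2 Cr3+(aq), so Q = [Cr3+(aq)]^2 / ([Pt2+(aq)]·[Cr2+(aq)]^2).
Solving for the unknown gives log [Pt2+(aq)] = −3.038, so [Pt2+(aq)] ≈ 0.00092 M.

0.00092 M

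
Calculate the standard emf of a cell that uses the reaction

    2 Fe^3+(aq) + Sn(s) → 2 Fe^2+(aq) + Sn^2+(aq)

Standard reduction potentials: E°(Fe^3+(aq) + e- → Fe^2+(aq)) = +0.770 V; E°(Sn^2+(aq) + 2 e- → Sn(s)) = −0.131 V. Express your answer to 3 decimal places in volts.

+0.901 V

Fe^3+(aq) gains electrons, so the Fe³⁺/Fe²⁺ couple is the cathode; the Sn²⁺/Sn couple is the anode.
E°cell = E°(cathode) − E°(anode) = +0.770 − (−0.131) = +0.901 V.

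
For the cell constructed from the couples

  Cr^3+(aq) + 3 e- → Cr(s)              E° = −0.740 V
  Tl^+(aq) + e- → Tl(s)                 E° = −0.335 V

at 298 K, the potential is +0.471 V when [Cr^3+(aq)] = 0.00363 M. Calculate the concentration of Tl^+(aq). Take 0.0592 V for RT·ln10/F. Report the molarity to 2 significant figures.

The Tl⁺/Tl couple has the larger reduction potential, so it is the cathode: E°cell = −0.335 − (−0.740) = +0.405 V and n = 3.
Rearranging E = E° − (0.0592/n)·log Q gives log Q = 3(+0.405 − (+0.471))/0.0592 = −3.345.
The balanced reaction is 3 Tl^+(aq) + Cr(s) → 3 Tl(s) + Cr^3+(aq), so Q = [Cr^3+(aq)] / [Tl^+(aq)]^3.
Solving for the unknown gives log [Tl^+(aq)] = 0.302, so [Tl^+(aq)] ≈ 2.0 M.

2.0 M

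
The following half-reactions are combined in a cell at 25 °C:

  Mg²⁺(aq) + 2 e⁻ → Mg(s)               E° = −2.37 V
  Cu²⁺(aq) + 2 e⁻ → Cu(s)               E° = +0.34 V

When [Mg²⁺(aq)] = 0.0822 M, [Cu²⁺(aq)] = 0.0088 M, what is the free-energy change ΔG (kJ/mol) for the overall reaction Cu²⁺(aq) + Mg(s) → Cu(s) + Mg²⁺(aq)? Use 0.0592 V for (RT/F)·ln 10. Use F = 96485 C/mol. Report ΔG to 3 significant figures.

−517 kJ/mol

The standard cell potential is +0.34 − (−2.37) = +2.71 V, with n = 2 electrons in the balanced equation.
Here Q = [Mg²⁺(aq)] / [Cu²⁺(aq)] = 9.34 (log Q = 0.970), giving E = +2.71 − (0.0592/2)·(0.970) = +2.6813 V.
ΔG = −nFE = −(2)(96485)(+2.6813) J/mol = −517 kJ/mol.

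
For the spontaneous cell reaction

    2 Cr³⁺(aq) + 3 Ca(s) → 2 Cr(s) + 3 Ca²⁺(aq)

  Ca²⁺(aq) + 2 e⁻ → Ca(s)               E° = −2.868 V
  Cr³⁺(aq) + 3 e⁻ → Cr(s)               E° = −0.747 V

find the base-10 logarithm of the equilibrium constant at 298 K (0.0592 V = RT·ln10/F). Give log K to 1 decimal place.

log K = 215.0

The Cr³⁺/Cr couple is reduced (cathode); E°cell = −0.747 − (−2.868) = +2.121 V with n = 6.
At equilibrium E = 0, so log K = nE°cell / 0.0592 = (6)(+2.121) / 0.0592 = 215.0.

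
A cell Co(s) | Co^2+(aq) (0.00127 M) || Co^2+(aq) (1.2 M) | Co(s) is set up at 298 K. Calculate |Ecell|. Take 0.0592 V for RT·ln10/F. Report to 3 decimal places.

0.088 V

For a concentration cell E°cell = 0, since both electrodes use the same couple.
The compartment with the higher Co^2+(aq) concentration (1.2 M) acts as the cathode; ions are reduced there and produced at the dilute (0.00127 M) anode.
With n = 2, Ecell = −(0.0592/2)·log([dilute]/[conc]) = −(0.0592/2)·log(0.00127/1.2) = +0.088 V.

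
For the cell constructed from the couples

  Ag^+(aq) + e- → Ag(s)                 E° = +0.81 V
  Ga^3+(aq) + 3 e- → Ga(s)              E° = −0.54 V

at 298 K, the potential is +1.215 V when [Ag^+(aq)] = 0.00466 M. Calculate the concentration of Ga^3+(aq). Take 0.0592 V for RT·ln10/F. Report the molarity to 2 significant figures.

Ag⁺/Ag is the cathode (higher E°); E°cell = +0.81 − (−0.54) = +1.35 V with n = 3.
From the Nernst equation, log Q = n(E° − E)/0.0592 = 3·(+1.35 − (+1.215))/0.0592 = 6.841.
For 3 Ag^+(aq) + Ga(s) → 3 Ag(s) + Ga^3+(aq), the reaction quotient is Q = [Ga^3+(aq)] / [Ag^+(aq)]^3.
Isolating [Ga^3+(aq)] in Q = 10^{6.841} yields log [Ga^3+(aq)] = −0.154, i.e. 0.70 M.

0.70 M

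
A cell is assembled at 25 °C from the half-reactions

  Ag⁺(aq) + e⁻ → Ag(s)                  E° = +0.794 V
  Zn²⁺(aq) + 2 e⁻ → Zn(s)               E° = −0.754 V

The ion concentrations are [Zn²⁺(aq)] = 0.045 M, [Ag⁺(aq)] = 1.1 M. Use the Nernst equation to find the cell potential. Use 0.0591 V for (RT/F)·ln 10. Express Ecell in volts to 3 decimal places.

The Ag⁺/Ag couple has the more positive E°, so it is the cathode; Zn²⁺/Zn is the anode.
The standard potential is +0.794 − (−0.754) = +1.548 V and the balanced reaction transfers n = 2 electrons.
The balanced reaction is 2 Ag⁺(aq) + Zn(s) → 2 Ag(s) + Zn²⁺(aq), so Q = [Zn²⁺(aq)] / [Ag⁺(aq)]^2 = 0.0372 and log Q = −1.430.
Applying E = E° − (RT ln10/nF)·log Q gives +1.548 − (0.0591/2)(−1.430) = +1.590 V.

+1.590 V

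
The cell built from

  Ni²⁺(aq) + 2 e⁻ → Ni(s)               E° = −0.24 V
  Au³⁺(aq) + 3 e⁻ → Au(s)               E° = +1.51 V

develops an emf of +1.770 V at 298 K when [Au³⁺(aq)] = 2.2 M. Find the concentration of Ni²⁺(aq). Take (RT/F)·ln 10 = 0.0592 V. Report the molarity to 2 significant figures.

0.36 M

The Au³⁺/Au couple has the larger reduction potential, so it is the cathode: E°cell = +1.51 − (−0.24) = +1.75 V and n = 6.
Rearranging E = E° − (0.0592/n)·log Q gives log Q = 6(+1.75 − (+1.770))/0.0592 = −2.027.
Balancing electrons gives 2 Au³⁺(aq) + 3 Ni(s) → 2 Au(s) + 3 Ni²⁺(aq); thus Q = [Ni²⁺(aq)]^3 / [Au³⁺(aq)]^2.
Isolating [Ni²⁺(aq)] in Q = 10^{−2.027} yields log [Ni²⁺(aq)] = −0.447, i.e. 0.36 M.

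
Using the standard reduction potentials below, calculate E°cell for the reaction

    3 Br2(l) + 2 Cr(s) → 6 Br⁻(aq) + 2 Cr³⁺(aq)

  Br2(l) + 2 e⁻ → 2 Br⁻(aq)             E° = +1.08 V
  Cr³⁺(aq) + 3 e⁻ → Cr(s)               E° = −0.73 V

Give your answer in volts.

In the reaction as written, Br2(l) is reduced (cathode) and Cr³⁺(aq) is produced by oxidation at the anode.
E°cell = E°(cathode) − E°(anode) = +1.08 − (−0.73) = +1.81 V.
The positive value indicates the reaction is spontaneous as written.

+1.81 V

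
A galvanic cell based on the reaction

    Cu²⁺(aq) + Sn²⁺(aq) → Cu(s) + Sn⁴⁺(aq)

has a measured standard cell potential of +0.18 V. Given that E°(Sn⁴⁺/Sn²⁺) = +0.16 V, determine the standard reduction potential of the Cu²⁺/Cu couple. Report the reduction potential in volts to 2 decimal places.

+0.34 V

In the reaction as written the Cu²⁺/Cu couple is reduced (cathode) and Sn⁴⁺/Sn²⁺ is oxidized (anode), so E°cell = E°(Cu²⁺/Cu) − E°(Sn⁴⁺/Sn²⁺).
E°(Cu²⁺/Cu) = E°cell + E°(anode) = +0.18 + (+0.16) = +0.34 V.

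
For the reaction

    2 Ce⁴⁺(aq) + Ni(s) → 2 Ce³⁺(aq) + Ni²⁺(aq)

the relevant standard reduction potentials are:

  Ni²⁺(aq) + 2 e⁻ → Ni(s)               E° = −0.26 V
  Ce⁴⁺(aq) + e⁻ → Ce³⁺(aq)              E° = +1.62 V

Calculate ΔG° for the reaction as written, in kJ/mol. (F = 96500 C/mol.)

−363 kJ/mol

In the reaction as written Ce⁴⁺(aq) is reduced, so the Ce⁴⁺/Ce³⁺ couple is the cathode and Ni²⁺/Ni is the anode.
E°cell = +1.62 − (−0.26) = +1.88 V; balancing electrons gives n = 2.
ΔG° = −nFE°cell = −(2)(96500)(+1.88) J/mol = −363 kJ/mol.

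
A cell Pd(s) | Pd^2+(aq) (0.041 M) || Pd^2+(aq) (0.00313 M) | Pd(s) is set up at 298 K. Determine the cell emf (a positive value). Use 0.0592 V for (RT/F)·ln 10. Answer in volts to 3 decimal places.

For a concentration cell E°cell = 0, since both electrodes use the same couple.
The compartment with the higher Pd^2+(aq) concentration (0.041 M) acts as the cathode; ions are reduced there and produced at the dilute (0.00313 M) anode.
With n = 2, Ecell = −(0.0592/2)·log([dilute]/[conc]) = −(0.0592/2)·log(0.00313/0.041) = +0.033 V.

0.033 V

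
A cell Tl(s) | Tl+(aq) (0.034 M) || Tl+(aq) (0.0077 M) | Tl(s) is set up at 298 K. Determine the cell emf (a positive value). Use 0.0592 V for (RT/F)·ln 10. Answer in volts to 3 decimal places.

For a concentration cell E°cell = 0, since both electrodes use the same couple.
The compartment with the higher Tl+(aq) concentration (0.034 M) acts as the cathode; ions are reduced there and produced at the dilute (0.0077 M) anode.
With n = 1, Ecell = −(0.0592/1)·log([dilute]/[conc]) = −(0.0592/1)·log(0.0077/0.034) = +0.038 V.

0.038 V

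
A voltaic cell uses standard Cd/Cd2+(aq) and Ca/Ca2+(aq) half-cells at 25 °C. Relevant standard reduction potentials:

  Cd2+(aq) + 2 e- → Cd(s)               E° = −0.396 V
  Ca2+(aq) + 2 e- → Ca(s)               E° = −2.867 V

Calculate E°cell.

Of the two couples in this cell, the one with the more positive reduction potential is reduced at the cathode: here that is Cd²⁺/Cd (−0.396 V); Ca²⁺/Ca (−2.867 V) is the anode.
E°cell = E°(cathode) − E°(anode) = −0.396 − (−2.867) = +2.471 V.

+2.471 V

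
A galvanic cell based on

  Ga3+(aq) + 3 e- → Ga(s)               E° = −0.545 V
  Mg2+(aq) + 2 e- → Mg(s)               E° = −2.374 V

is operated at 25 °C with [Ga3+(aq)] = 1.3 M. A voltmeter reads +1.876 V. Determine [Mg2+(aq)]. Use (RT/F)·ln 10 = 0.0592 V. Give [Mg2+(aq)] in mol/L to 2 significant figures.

0.031 M

Ga³⁺/Ga is the cathode (higher E°); E°cell = −0.545 − (−2.374) = +1.829 V with n = 6.
From the Nernst equation, log Q = n(E° − E)/0.0592 = 6·(+1.829 − (+1.876))/0.0592 = −4.764.
Balancing electrons gives 2 Ga3+(aq) + 3 Mg(s) → 2 Ga(s) + 3 Mg2+(aq); thus Q = [Mg2+(aq)]^3 / [Ga3+(aq)]^2.
Substituting the known concentrations and solving, log [Mg2+(aq)] = −1.512 and [Mg2+(aq)] = 0.031 M.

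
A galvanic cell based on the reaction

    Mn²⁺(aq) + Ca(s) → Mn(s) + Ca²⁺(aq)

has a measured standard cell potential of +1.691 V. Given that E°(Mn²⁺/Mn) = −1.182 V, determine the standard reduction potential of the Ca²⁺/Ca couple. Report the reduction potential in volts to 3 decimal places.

−2.873 V

In the reaction as written the Mn²⁺/Mn couple is reduced (cathode) and Ca²⁺/Ca is oxidized (anode), so E°cell = E°(Mn²⁺/Mn) − E°(Ca²⁺/Ca).
E°(Ca²⁺/Ca) = E°(cathode) − E°cell = −1.182 − (+1.691) = −2.873 V.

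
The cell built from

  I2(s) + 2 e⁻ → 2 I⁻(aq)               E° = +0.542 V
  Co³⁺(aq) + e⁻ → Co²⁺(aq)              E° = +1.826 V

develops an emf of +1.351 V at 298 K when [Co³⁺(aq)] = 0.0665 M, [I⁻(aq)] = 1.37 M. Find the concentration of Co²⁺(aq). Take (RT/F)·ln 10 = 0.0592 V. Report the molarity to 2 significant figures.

With Co³⁺/Co²⁺ at the cathode and I₂/I⁻ at the anode, E°cell = +1.826 − (+0.542) = +1.284 V (n = 2).
From the Nernst equation, log Q = n(E° − E)/0.0592 = 2·(+1.284 − (+1.351))/0.0592 = −2.264.
Balancing electrons gives 2 Co³⁺(aq) + 2 I⁻(aq) → 2 Co²⁺(aq) + I2(s); thus Q = [Co²⁺(aq)]^2 / ([Co³⁺(aq)]^2·[I⁻(aq)]^2).
Solving for the unknown gives log [Co²⁺(aq)] = −2.172, so [Co²⁺(aq)] ≈ 0.0067 M.

0.0067 M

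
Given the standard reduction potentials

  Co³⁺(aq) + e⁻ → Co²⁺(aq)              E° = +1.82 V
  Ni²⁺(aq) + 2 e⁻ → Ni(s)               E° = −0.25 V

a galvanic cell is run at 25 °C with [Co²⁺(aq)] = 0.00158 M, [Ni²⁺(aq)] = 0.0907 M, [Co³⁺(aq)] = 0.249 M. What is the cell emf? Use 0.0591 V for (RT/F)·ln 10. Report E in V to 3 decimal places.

+2.231 V

Co³⁺/Co²⁺ is reduced (cathode, E° = +1.82 V) and Ni²⁺/Ni is oxidized (anode).
E°cell = E°cat − E°an = +1.82 − (−0.25) = +2.07 V; n = 2.
Balancing gives 2 Co³⁺(aq) + Ni(s) → 2 Co²⁺(aq) + Ni²⁺(aq); hence Q = ([Co²⁺(aq)]^2·[Ni²⁺(aq)]) / [Co³⁺(aq)]^2 = 3.65×10^−6 (log Q = −5.437).
E = E° − (0.0591/n)·log Q = +2.07 − (0.0591/2)(−5.437) = +2.231 V.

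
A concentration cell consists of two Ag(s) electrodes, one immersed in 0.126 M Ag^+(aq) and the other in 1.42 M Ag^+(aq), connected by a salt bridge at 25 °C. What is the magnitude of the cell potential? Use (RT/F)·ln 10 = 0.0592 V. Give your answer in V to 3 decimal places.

0.062 V

For a concentration cell E°cell = 0, since both electrodes use the same couple.
The compartment with the higher Ag^+(aq) concentration (1.42 M) acts as the cathode; ions are reduced there and produced at the dilute (0.126 M) anode.
With n = 1, Ecell = −(0.0592/1)·log([dilute]/[conc]) = −(0.0592/1)·log(0.126/1.42) = +0.062 V.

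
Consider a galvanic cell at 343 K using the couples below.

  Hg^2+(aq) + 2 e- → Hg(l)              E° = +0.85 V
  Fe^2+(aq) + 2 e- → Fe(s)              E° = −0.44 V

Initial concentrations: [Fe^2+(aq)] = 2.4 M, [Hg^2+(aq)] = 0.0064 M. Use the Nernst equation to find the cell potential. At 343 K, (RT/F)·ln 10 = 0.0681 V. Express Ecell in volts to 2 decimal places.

Since E°(Hg²⁺/Hg) > E°(Fe²⁺/Fe), Hg²⁺/Hg serves as the cathode.
The standard potential is +0.85 − (−0.44) = +1.29 V and the balanced reaction transfers n = 2 electrons.
Balancing gives Hg^2+(aq) + Fe(s) → Hg(l) + Fe^2+(aq); hence Q = [Fe^2+(aq)] / [Hg^2+(aq)] = 375 (log Q = 2.574).
E = E° − (0.0681/n)·log Q = +1.29 − (0.0681/2)(2.574) = +1.20 V.

+1.20 V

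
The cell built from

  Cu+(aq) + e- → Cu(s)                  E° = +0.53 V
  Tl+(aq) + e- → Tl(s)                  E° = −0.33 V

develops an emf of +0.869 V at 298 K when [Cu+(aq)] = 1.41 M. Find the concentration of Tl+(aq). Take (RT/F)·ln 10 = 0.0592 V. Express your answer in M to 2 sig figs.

0.99 M

With Cu⁺/Cu at the cathode and Tl⁺/Tl at the anode, E°cell = +0.53 − (−0.33) = +0.86 V (n = 1).
Since E = E° − (0.0592/n)·log Q, log Q = n(E° − E)/0.0592 = −0.152.
The balanced reaction is Cu+(aq) + Tl(s) → Cu(s) + Tl+(aq), so Q = [Tl+(aq)] / [Cu+(aq)].
Substituting the known concentrations and solving, log [Tl+(aq)] = −0.003 and [Tl+(aq)] = 0.99 M.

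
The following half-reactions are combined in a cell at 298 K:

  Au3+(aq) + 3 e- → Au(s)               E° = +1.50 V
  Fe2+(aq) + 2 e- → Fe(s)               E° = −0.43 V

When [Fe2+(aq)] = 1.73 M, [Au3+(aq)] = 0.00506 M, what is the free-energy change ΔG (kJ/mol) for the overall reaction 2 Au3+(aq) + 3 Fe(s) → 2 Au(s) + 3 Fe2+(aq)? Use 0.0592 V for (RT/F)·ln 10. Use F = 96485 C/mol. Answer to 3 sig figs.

The standard cell potential is +1.50 − (−0.43) = +1.93 V, with n = 6 electrons in the balanced equation.
The reaction quotient is [Fe2+(aq)]^3 / [Au3+(aq)]^2 = 2.02×10^5; by Nernst, E = +1.93 − (0.0592/6)(5.306) = +1.8776 V.
Then ΔG = −nFE = −6 × 96485 × +1.8776 J/mol = −1090 kJ/mol.

−1090 kJ/mol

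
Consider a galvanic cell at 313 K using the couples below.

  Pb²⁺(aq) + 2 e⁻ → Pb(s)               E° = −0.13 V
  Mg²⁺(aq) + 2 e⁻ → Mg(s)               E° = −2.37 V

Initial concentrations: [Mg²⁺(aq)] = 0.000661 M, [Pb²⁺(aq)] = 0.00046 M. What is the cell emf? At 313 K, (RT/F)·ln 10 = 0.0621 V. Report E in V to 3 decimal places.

+2.235 V

Pb²⁺/Pb is reduced (cathode, E° = −0.13 V) and Mg²⁺/Mg is oxidized (anode).
E°cell = −0.13 − (−2.37) = +2.24 V, with n = 2 electrons transferred.
Balancing gives Pb²⁺(aq) + Mg(s) → Pb(s) + Mg²⁺(aq); hence Q = [Mg²⁺(aq)] / [Pb²⁺(aq)] = 1.44 (log Q = 0.157).
Applying E = E° − (RT ln10/nF)·log Q gives +2.24 − (0.0621/2)(0.157) = +2.235 V.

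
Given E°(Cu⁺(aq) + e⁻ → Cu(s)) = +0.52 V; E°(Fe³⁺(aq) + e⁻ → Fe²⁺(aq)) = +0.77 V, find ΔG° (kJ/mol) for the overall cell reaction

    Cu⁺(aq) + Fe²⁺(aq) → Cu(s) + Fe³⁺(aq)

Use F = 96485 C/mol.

+24.1 kJ/mol

In the reaction as written Cu⁺(aq) is reduced, so the Cu⁺/Cu couple is the cathode and Fe³⁺/Fe²⁺ is the anode.
E°cell = +0.52 − (+0.77) = −0.25 V; balancing electrons gives n = 1.
ΔG° = −nFE°cell = −(1)(96485)(−0.25) J/mol = +24.1 kJ/mol.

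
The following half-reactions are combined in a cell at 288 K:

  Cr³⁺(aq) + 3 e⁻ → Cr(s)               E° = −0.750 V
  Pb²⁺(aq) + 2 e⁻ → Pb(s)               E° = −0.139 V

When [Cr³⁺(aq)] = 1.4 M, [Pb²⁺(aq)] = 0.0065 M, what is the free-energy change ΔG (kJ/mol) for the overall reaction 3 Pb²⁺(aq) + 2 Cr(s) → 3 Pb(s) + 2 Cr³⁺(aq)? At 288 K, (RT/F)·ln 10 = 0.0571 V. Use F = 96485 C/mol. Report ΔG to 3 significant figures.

−316 kJ/mol

The standard cell potential is −0.139 − (−0.750) = +0.611 V, with n = 6 electrons in the balanced equation.
Q = [Cr³⁺(aq)]^2 / [Pb²⁺(aq)]^3 = 7.14×10^6, so log Q = 6.854 and E = +0.611 − (0.0571/6)(6.854) = +0.5458 V.
Then ΔG = −nFE = −6 × 96485 × +0.5458 J/mol = −316 kJ/mol.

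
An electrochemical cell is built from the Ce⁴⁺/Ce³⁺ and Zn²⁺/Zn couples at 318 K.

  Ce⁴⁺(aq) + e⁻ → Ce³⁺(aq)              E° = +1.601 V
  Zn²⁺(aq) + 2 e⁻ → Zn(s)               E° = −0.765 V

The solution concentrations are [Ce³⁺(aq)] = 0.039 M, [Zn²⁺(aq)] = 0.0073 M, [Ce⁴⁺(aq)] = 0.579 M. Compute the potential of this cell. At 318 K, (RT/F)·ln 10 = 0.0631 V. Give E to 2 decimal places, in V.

+2.51 V

Since E°(Ce⁴⁺/Ce³⁺) > E°(Zn²⁺/Zn), Ce⁴⁺/Ce³⁺ serves as the cathode.
E°cell = +1.601 − (−0.765) = +2.366 V, with n = 2 electrons transferred.
The balanced reaction is 2 Ce⁴⁺(aq) + Zn(s) → 2 Ce³⁺(aq) + Zn²⁺(aq), so Q = ([Ce³⁺(aq)]^2·[Zn²⁺(aq)]) / [Ce⁴⁺(aq)]^2 = 3.31×10^−5 and log Q = −4.480.
E = E° − (0.0631/n)·log Q = +2.366 − (0.0631/2)(−4.480) = +2.51 V.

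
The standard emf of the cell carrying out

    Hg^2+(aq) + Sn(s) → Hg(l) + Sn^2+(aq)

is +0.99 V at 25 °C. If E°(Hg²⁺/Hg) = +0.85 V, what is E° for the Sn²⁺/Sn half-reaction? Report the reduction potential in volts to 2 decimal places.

In the reaction as written the Hg²⁺/Hg couple is reduced (cathode) and Sn²⁺/Sn is oxidized (anode), so E°cell = E°(Hg²⁺/Hg) − E°(Sn²⁺/Sn).
E°(Sn²⁺/Sn) = E°(cathode) − E°cell = +0.85 − (+0.99) = −0.14 V.

−0.14 V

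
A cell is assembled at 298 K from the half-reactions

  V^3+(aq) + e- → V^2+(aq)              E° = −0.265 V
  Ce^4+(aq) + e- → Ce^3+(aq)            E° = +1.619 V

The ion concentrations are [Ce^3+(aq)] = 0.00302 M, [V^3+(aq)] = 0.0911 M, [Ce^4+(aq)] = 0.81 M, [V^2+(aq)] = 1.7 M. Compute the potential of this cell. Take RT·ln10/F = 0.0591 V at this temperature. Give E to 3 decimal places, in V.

Since E°(Ce⁴⁺/Ce³⁺) > E°(V³⁺/V²⁺), Ce⁴⁺/Ce³⁺ serves as the cathode.
E°cell = E°cat − E°an = +1.619 − (−0.265) = +1.884 V; n = 1.
Balancing gives Ce^4+(aq) + V^2+(aq) → Ce^3+(aq) + V^3+(aq); hence Q = ([Ce^3+(aq)]·[V^3+(aq)]) / ([Ce^4+(aq)]·[V^2+(aq)]) = 0.0002 (log Q = −3.699).
E = E° − (0.0591/n)·log Q = +1.884 − (0.0591/1)(−3.699) = +2.103 V.

+2.103 V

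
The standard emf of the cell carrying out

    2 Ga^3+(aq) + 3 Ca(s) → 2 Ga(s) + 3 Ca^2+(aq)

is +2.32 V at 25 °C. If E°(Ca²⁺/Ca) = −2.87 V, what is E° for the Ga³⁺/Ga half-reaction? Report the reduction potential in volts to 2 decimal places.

In the reaction as written the Ga³⁺/Ga couple is reduced (cathode) and Ca²⁺/Ca is oxidized (anode), so E°cell = E°(Ga³⁺/Ga) − E°(Ca²⁺/Ca).
E°(Ga³⁺/Ga) = E°cell + E°(anode) = +2.32 + (−2.87) = −0.55 V.

−0.55 V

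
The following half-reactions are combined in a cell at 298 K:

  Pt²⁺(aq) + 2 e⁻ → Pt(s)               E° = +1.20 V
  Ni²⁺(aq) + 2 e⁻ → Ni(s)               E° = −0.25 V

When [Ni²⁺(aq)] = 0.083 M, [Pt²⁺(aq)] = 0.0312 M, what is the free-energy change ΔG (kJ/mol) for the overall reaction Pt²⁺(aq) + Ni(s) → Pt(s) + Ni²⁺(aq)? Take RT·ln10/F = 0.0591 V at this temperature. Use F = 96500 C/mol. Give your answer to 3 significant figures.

−277 kJ/mol

With Pt²⁺/Pt reduced at the cathode, E°cell = +1.20 − (−0.25) = +1.45 V and n = 2.
The reaction quotient is [Ni²⁺(aq)] / [Pt²⁺(aq)] = 2.66; by Nernst, E = +1.45 − (0.0591/2)(0.425) = +1.4374 V.
ΔG = −nFE = −(2)(96500)(+1.4374) J/mol = −277 kJ/mol.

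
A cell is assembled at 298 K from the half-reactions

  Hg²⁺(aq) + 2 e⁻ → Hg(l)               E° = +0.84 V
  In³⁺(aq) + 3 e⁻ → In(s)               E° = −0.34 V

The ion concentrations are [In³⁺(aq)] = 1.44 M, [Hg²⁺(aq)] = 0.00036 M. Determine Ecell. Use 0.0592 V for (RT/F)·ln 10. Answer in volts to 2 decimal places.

+1.07 V

Since E°(Hg²⁺/Hg) > E°(In³⁺/In), Hg²⁺/Hg serves as the cathode.
E°cell = E°cat − E°an = +0.84 − (−0.34) = +1.18 V; n = 6.
The balanced reaction is 3 Hg²⁺(aq) + 2 In(s) → 3 Hg(l) + 2 In³⁺(aq), so Q = [In³⁺(aq)]^2 / [Hg²⁺(aq)]^3 = 4.44×10^10 and log Q = 10.648.
By the Nernst equation, E = +1.18 − (0.0592/6)·(10.648) = +1.07 V.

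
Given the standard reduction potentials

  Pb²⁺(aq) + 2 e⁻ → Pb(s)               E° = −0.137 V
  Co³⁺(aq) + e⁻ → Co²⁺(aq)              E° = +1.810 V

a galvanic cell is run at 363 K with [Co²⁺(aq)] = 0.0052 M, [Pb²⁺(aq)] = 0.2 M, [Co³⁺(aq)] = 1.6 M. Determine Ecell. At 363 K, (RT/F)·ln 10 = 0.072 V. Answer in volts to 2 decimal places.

Co³⁺/Co²⁺ is reduced (cathode, E° = +1.810 V) and Pb²⁺/Pb is oxidized (anode).
E°cell = +1.810 − (−0.137) = +1.947 V, with n = 2 electrons transferred.
The balanced reaction is 2 Co³⁺(aq) + Pb(s) → 2 Co²⁺(aq) + Pb²⁺(aq), so Q = ([Co²⁺(aq)]^2·[Pb²⁺(aq)]) / [Co³⁺(aq)]^2 = 2.11×10^−6 and log Q = −5.675.
By the Nernst equation, E = +1.947 − (0.072/2)·(−5.675) = +2.15 V.

+2.15 V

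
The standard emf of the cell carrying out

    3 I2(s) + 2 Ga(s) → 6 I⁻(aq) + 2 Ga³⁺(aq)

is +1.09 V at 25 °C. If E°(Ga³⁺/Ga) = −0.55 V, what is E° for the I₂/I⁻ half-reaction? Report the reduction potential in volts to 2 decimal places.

In the reaction as written the I₂/I⁻ couple is reduced (cathode) and Ga³⁺/Ga is oxidized (anode), so E°cell = E°(I₂/I⁻) − E°(Ga³⁺/Ga).
E°(I₂/I⁻) = E°cell + E°(anode) = +1.09 + (−0.55) = +0.54 V.

+0.54 V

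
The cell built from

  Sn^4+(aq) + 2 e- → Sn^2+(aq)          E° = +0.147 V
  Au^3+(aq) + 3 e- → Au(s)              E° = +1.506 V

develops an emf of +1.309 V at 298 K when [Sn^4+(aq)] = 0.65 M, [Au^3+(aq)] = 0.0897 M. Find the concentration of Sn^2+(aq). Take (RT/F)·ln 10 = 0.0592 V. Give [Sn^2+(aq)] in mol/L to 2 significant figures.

0.066 M

Au³⁺/Au is the cathode (higher E°); E°cell = +1.506 − (+0.147) = +1.359 V with n = 6.
Since E = E° − (0.0592/n)·log Q, log Q = n(E° − E)/0.0592 = 5.068.
For 2 Au^3+(aq) + 3 Sn^2+(aq) → 2 Au(s) + 3 Sn^4+(aq), the reaction quotient is Q = [Sn^4+(aq)]^3 / ([Au^3+(aq)]^2·[Sn^2+(aq)]^3).
Solving for the unknown gives log [Sn^2+(aq)] = −1.178, so [Sn^2+(aq)] ≈ 0.066 M.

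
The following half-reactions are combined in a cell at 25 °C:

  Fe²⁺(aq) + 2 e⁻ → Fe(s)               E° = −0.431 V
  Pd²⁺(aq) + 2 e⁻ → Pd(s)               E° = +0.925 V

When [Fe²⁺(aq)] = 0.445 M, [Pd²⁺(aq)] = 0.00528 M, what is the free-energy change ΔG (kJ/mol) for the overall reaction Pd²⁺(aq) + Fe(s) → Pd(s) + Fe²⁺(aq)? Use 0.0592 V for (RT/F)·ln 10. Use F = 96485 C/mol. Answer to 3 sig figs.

With Pd²⁺/Pd reduced at the cathode, E°cell = +0.925 − (−0.431) = +1.356 V and n = 2.
Here Q = [Fe²⁺(aq)] / [Pd²⁺(aq)] = 84.3 (log Q = 1.926), giving E = +1.356 − (0.0592/2)·(1.926) = +1.2990 V.
Then ΔG = −nFE = −2 × 96485 × +1.2990 J/mol = −251 kJ/mol.

−251 kJ/mol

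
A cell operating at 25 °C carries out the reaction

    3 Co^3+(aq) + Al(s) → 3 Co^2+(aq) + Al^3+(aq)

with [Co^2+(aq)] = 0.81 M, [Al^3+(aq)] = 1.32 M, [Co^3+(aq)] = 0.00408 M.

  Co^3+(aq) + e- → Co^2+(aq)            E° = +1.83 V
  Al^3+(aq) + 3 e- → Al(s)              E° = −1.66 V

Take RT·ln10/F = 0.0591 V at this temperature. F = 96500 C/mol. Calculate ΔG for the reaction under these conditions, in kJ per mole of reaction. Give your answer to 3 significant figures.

E°cell = +1.83 − (−1.66) = +3.49 V; the balanced reaction transfers n = 3 electrons.
The reaction quotient is ([Co^2+(aq)]^3·[Al^3+(aq)]) / [Co^3+(aq)]^3 = 1.03×10^7; by Nernst, E = +3.49 − (0.0591/3)(7.014) = +3.3518 V.
Finally ΔG = −nFE = −(3)(96500 C/mol)(+3.3518 V) = −970 kJ/mol.

−970 kJ/mol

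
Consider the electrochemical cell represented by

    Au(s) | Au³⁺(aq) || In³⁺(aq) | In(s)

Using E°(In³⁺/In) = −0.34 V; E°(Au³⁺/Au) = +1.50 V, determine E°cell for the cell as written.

By convention the left-hand electrode in cell notation is the anode (oxidation) and the right-hand electrode is the cathode (reduction).
E°cell = E°(right) − E°(left) = −0.34 − (+1.50) = −1.84 V.
The negative sign shows that, as written, the cell would require an external voltage to drive the reaction.

−1.84 V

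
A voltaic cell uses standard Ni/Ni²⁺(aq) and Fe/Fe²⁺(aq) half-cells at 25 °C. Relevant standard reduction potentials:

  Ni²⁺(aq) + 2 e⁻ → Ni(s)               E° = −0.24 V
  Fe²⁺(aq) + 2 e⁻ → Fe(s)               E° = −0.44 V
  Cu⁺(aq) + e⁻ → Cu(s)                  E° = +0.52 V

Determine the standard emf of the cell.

The Ni²⁺/Ni couple has the higher E°, so Ni ion is reduced (cathode) and Fe is oxidized (anode).
E°cell = E°(cathode) − E°(anode) = −0.24 − (−0.44) = +0.20 V.

+0.20 V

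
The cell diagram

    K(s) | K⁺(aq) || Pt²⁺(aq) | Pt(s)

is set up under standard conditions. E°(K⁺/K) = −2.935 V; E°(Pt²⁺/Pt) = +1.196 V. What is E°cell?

By convention the left-hand electrode in cell notation is the anode (oxidation) and the right-hand electrode is the cathode (reduction).
E°cell = E°(right) − E°(left) = +1.196 − (−2.935) = +4.131 V.

+4.131 V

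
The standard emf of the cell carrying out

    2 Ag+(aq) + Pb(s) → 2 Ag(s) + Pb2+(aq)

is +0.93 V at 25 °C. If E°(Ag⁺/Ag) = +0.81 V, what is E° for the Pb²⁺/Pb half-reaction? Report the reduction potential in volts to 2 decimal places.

In the reaction as written the Ag⁺/Ag couple is reduced (cathode) and Pb²⁺/Pb is oxidized (anode), so E°cell = E°(Ag⁺/Ag) − E°(Pb²⁺/Pb).
E°(Pb²⁺/Pb) = E°(cathode) − E°cell = +0.81 − (+0.93) = −0.12 V.

−0.12 V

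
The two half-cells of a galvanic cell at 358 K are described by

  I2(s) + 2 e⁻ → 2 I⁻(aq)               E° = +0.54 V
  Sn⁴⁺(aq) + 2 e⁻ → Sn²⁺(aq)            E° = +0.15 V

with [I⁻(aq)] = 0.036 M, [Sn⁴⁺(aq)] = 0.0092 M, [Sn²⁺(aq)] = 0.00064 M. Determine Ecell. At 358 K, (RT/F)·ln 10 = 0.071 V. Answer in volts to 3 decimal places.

+0.451 V

I₂/I⁻ is reduced (cathode, E° = +0.54 V) and Sn⁴⁺/Sn²⁺ is oxidized (anode).
E°cell = E°cat − E°an = +0.54 − (+0.15) = +0.39 V; n = 2.
The balanced reaction is I2(s) + Sn²⁺(aq) → 2 I⁻(aq) + Sn⁴⁺(aq), so Q = ([I⁻(aq)]^2·[Sn⁴⁺(aq)]) / [Sn²⁺(aq)] = 0.0186 and log Q = −1.730.
E = E° − (0.071/n)·log Q = +0.39 − (0.071/2)(−1.730) = +0.451 V.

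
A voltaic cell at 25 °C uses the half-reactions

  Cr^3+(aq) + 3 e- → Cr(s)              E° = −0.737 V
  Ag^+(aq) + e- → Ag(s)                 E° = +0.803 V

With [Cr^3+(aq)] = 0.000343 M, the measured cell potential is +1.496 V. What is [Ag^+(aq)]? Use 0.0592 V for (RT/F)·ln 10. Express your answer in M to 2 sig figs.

0.013 M

Ag⁺/Ag is the cathode (higher E°); E°cell = +0.803 − (−0.737) = +1.540 V with n = 3.
From the Nernst equation, log Q = n(E° − E)/0.0592 = 3·(+1.540 − (+1.496))/0.0592 = 2.230.
The balanced reaction is 3 Ag^+(aq) + Cr(s) → 3 Ag(s) + Cr^3+(aq), so Q = [Cr^3+(aq)] / [Ag^+(aq)]^3.
Solving for the unknown gives log [Ag^+(aq)] = −1.898, so [Ag^+(aq)] ≈ 0.013 M.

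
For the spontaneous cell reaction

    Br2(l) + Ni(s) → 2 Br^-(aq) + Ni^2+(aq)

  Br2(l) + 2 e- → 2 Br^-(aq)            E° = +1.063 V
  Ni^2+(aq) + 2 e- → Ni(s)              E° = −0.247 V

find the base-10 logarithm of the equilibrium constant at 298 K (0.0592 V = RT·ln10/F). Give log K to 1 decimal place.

The Br₂/Br⁻ couple is reduced (cathode); E°cell = +1.063 − (−0.247) = +1.310 V with n = 2.
At equilibrium E = 0, so log K = nE°cell / 0.0592 = (2)(+1.310) / 0.0592 = 44.3.

log K = 44.3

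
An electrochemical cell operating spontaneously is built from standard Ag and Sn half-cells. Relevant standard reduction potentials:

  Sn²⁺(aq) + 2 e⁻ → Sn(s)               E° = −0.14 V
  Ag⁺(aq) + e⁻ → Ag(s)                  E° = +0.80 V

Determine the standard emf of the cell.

The Ag⁺/Ag couple has the higher E°, so Ag ion is reduced (cathode) and Sn is oxidized (anode).
E°cell = E°(cathode) − E°(anode) = +0.80 − (−0.14) = +0.94 V.

+0.94 V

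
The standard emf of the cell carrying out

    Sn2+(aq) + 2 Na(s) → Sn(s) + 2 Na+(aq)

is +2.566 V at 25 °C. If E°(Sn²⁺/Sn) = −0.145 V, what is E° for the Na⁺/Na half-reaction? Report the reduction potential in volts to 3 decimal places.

In the reaction as written the Sn²⁺/Sn couple is reduced (cathode) and Na⁺/Na is oxidized (anode), so E°cell = E°(Sn²⁺/Sn) − E°(Na⁺/Na).
E°(Na⁺/Na) = E°(cathode) − E°cell = −0.145 − (+2.566) = −2.711 V.

−2.711 V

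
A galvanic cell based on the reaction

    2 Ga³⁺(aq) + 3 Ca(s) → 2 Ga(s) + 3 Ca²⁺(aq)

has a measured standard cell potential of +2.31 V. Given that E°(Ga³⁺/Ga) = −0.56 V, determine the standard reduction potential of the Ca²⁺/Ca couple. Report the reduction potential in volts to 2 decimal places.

In the reaction as written the Ga³⁺/Ga couple is reduced (cathode) and Ca²⁺/Ca is oxidized (anode), so E°cell = E°(Ga³⁺/Ga) − E°(Ca²⁺/Ca).
E°(Ca²⁺/Ca) = E°(cathode) − E°cell = −0.56 − (+2.31) = −2.87 V.

−2.87 V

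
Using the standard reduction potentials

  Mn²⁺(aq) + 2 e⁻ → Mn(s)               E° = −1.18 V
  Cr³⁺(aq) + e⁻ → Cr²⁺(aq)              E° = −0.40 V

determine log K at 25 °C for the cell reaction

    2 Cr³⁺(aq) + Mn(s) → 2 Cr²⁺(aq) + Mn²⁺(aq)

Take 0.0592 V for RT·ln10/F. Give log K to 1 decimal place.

log K = 26.4

The Cr³⁺/Cr²⁺ couple is reduced (cathode); E°cell = −0.40 − (−1.18) = +0.78 V with n = 2.
At equilibrium E = 0, so log K = nE°cell / 0.0592 = (2)(+0.78) / 0.0592 = 26.4.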